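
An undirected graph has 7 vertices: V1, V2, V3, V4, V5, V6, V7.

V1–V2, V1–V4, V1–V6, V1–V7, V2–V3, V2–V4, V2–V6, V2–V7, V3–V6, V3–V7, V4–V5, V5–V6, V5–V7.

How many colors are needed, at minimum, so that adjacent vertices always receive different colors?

V1, V2, V4 form a triangle, so at least 3 colors are needed.
One proper 3-coloring: V1=2, V2=1, V3=2, V4=3, V5=1, V6=3, V7=3. Each edge has distinct colors on its endpoints.

3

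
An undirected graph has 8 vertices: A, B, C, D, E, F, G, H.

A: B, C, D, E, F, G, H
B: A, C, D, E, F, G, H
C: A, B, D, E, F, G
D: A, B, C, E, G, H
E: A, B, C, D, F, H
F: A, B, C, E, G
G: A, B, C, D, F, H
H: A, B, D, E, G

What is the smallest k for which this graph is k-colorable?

A, B, C, F, G form a clique, so at least 5 colors are needed.
5 colors suffice: A=2, B=1, C=5, D=4, E=3, F=4, G=3, H=5. Every edge joins two different colors.

5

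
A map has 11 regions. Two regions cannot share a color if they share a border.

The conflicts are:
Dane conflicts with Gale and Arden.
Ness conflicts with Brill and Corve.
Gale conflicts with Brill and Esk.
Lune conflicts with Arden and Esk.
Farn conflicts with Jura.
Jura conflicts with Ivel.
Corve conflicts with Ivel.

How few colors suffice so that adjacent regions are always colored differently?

The cycle Lune-Esk-Gale-Dane-Arden-Lune has odd length 5, so it cannot be 2-colored; at least 3 colors are needed.
3 colors suffice: color 1 → {Gale, Lune, Jura, Corve}; color 2 → {Dane, Ness, Farn, Esk, Ivel}; color 3 → {Brill, Arden}. No two conflicting regions share a color.

3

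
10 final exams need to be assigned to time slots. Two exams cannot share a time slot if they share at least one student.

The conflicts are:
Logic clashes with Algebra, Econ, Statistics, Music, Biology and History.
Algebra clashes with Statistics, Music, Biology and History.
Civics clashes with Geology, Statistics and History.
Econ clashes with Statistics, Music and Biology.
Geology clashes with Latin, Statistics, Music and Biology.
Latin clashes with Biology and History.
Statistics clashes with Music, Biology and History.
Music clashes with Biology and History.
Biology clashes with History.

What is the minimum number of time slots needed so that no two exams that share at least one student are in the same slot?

Logic, Algebra, Statistics, Music, Biology, History all conflict with each other, so at least 6 time slots are needed.
6 time slots suffice: time slot 1 → {Latin, Statistics}; time slot 2 → {Civics, Biology}; time slot 3 → {Music}; time slot 4 → {Econ, Geology, History}; time slot 5 → {Logic}; time slot 6 → {Algebra}. Every pair that conflicts lands in different time slots.

6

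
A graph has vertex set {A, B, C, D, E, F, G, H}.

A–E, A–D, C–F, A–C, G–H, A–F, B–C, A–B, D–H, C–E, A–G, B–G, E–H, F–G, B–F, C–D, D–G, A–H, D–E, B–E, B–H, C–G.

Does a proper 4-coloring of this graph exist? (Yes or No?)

A, B, C, F, G are mutually adjacent (a clique of size 5), so at least 5 colors are needed.
So 4 colors are not enough.

No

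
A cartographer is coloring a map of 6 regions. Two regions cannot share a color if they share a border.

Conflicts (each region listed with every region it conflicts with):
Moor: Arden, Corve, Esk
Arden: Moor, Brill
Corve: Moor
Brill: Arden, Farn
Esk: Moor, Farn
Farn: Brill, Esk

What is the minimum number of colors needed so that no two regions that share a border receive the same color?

The cycle Arden-Moor-Esk-Farn-Brill-Arden has odd length 5, so it cannot be 2-colored; at least 3 colors are needed.
3 colors suffice: color 1 → {Moor, Farn}; color 2 → {Corve, Brill, Esk}; color 3 → {Arden}. Each listed conflict is separated.

3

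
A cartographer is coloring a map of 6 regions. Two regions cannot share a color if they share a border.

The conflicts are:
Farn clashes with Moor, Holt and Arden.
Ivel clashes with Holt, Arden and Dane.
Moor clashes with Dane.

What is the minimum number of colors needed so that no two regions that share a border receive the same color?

The cycle Moor-Dane-Ivel-Arden-Farn-Moor has odd length 5, so it cannot be 2-colored; at least 3 colors are needed.
3 colors suffice: Farn=1, Ivel=1, Moor=2, Holt=2, Arden=2, Dane=3. Each listed conflict is separated.

3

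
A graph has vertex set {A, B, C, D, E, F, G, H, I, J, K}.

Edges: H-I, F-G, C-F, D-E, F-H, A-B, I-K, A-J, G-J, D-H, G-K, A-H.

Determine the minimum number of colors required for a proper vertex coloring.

3

The cycle G-F-H-A-J-G has odd length 5, so it cannot be 2-colored; at least 3 colors are needed.
3 colors suffice: color 1 → {B, C, E, G, H}; color 2 → {A, D, F, K}; color 3 → {I, J}. Each edge has distinct colors on its endpoints.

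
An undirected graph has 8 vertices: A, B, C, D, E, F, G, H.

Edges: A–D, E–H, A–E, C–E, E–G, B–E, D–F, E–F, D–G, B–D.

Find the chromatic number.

2

E and F are adjacent, so at least 2 colors are needed.
A valid assignment using 2 colors: A=2, B=2, C=2, D=1, E=1, F=2, G=2, H=2. Every edge joins two different colors.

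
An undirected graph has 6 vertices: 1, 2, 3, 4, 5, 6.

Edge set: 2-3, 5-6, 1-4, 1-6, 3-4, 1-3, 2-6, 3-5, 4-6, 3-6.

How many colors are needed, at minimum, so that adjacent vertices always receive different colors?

4

1, 3, 4, 6 are mutually adjacent (a clique of size 4), so at least 4 colors are needed.
One proper 4-coloring: 1=green, 2=green, 3=blue, 4=yellow, 5=green, 6=red. Every edge joins two different colors.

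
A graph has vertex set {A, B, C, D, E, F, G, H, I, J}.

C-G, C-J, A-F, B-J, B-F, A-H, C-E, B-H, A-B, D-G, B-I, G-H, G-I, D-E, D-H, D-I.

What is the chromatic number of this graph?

3

A, B, F are pairwise adjacent, so at least 3 colors are needed.
3 colors suffice: color red → {B, C, D}; color blue → {A, E, G, J}; color green → {F, H, I}. Every edge joins two different colors.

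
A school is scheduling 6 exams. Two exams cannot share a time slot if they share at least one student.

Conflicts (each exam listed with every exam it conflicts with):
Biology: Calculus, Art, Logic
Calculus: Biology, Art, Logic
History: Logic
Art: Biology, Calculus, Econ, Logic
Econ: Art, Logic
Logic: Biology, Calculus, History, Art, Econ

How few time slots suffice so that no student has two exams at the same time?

4

Biology, Calculus, Art, Logic all conflict with each other, so at least 4 time slots are needed.
A valid assignment using 4 time slots: Biology=3, Calculus=4, History=2, Art=2, Econ=3, Logic=1. Every pair that conflicts lands in different time slots.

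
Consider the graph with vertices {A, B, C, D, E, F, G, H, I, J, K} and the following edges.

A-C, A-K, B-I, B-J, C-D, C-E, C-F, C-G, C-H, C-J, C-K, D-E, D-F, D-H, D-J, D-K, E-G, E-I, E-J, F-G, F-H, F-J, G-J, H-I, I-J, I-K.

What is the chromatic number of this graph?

4

C, E, G, J form a clique, so at least 4 colors are needed.
4 colors suffice: color 1 → {C, I}; color 2 → {H, J, K}; color 3 → {A, B, D, G}; color 4 → {E, F}. No two adjacent vertices share a color.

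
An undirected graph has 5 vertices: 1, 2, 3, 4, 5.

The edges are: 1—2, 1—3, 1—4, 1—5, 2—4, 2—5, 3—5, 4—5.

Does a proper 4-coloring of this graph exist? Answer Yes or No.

Yes

The chromatic number is 4. 1, 2, 4, 5 form a clique, so at least 4 colors are needed.
One proper 4-coloring: 1=blue, 2=yellow, 3=green, 4=green, 5=red.
That is already a proper 4-coloring.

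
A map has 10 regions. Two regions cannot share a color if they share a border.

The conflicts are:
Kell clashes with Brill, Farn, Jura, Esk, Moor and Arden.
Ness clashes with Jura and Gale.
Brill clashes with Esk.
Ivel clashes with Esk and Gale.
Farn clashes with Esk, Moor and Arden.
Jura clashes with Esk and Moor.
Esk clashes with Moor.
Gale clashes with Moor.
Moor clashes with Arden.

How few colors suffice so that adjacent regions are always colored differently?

4

Kell, Farn, Moor, Arden all conflict with each other, so at least 4 colors are needed.
4 colors suffice: color 1 → {Esk, Gale, Arden}; color 2 → {Ness, Brill, Ivel, Moor}; color 3 → {Kell}; color 4 → {Farn, Jura}. Every pair that conflicts lands in different colors.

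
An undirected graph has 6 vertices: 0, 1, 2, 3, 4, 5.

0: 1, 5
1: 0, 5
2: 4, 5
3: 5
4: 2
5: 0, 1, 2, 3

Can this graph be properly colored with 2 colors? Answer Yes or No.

0, 1, 5 form a triangle, so at least 3 colors are needed.
So 2 colors are not enough.

No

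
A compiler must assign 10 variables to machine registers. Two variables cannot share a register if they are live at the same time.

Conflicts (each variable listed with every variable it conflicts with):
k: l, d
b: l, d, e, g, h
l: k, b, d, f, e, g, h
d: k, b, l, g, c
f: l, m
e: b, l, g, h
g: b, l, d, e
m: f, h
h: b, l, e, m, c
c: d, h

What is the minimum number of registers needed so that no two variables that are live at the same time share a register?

4

b, l, d, g pairwise conflict, so at least 4 registers are needed.
4 registers suffice: register 1 → {l, m, c}; register 2 → {k, f, g, h}; register 3 → {d, e}; register 4 → {b}. No two conflicting variables share a register.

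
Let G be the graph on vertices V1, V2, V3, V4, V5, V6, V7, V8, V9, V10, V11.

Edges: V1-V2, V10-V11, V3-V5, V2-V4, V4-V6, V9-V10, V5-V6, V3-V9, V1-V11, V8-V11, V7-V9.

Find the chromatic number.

3

The cycle V4-V6-V5-V3-V9-V10-V11-V1-V2-V4 has odd length 9, so it cannot be 2-colored; at least 3 colors are needed.
A valid assignment using 3 colors: V1=2, V2=1, V3=2, V4=3, V5=1, V6=2, V7=2, V8=2, V9=1, V10=2, V11=1. Every edge joins two different colors.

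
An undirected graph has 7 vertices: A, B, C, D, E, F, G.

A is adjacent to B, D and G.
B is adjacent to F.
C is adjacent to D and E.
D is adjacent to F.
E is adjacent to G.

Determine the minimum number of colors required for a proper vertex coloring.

3

The cycle G-A-D-C-E-G has odd length 5, so it cannot be 2-colored; at least 3 colors are needed.
3 colors suffice: color 1 → {B, D, E}; color 2 → {A, C, F}; color 3 → {G}. Each edge has distinct colors on its endpoints.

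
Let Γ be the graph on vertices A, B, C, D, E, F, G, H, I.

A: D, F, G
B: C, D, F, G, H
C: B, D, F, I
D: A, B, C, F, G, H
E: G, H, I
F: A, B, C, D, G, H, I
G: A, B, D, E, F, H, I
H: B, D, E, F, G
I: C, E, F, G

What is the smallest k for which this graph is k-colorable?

5

B, D, F, G, H are pairwise adjacent (a clique of size 5), so at least 5 colors are needed.
5 colors suffice: A=4, B=4, C=1, D=3, E=2, F=2, G=1, H=5, I=3. Each edge has distinct colors on its endpoints.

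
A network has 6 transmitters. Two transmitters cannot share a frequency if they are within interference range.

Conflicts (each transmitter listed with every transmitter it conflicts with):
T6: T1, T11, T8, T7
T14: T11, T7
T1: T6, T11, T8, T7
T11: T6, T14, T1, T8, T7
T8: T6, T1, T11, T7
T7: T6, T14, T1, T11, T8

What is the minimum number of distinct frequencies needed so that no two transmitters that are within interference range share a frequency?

T6, T1, T11, T8, T7 pairwise conflict, so at least 5 frequencies are needed.
Using 5 frequencies: T6=3, T14=3, T1=4, T11=1, T8=5, T7=2. Each listed conflict is separated.

5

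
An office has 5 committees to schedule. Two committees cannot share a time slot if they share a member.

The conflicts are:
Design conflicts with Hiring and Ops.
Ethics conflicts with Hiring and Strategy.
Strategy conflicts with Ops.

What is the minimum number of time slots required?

3

The cycle Design-Hiring-Ethics-Strategy-Ops-Design has odd length 5, so it cannot be 2-colored; at least 3 time slots are needed.
Using 3 time slots: Design=3, Ethics=1, Hiring=2, Strategy=2, Ops=1. Every pair that conflicts lands in different time slots.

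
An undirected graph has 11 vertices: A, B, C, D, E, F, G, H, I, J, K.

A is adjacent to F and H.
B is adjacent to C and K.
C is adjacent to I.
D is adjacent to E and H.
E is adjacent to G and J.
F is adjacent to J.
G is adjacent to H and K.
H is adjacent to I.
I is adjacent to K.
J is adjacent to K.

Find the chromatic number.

2

B and K are adjacent, so at least 2 colors are needed.
2 colors suffice: color 1 → {C, E, F, H, K}; color 2 → {A, B, D, G, I, J}. No two adjacent vertices share a color.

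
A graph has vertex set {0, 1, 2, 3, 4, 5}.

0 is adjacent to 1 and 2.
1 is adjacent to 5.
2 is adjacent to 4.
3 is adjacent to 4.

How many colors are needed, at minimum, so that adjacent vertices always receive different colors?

1 and 5 are adjacent, so at least 2 colors are needed.
One proper 2-coloring: 0=a, 1=b, 2=b, 3=b, 4=a, 5=a. Each edge has distinct colors on its endpoints.

2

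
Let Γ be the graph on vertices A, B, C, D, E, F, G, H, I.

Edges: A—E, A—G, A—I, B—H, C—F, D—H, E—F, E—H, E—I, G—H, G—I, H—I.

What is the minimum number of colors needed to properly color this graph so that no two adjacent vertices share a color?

3

A, E, I are pairwise adjacent, so at least 3 colors are needed.
A valid assignment using 3 colors: A=red, B=blue, C=blue, D=blue, E=green, F=red, G=green, H=red, I=blue. No two adjacent vertices share a color.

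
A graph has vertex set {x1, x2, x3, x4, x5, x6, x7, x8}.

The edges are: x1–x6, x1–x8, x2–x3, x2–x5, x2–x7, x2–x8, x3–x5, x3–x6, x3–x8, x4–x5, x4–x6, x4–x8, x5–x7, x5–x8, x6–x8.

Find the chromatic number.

4

x2, x3, x5, x8 form a clique, so at least 4 colors are needed.
4 colors suffice: color 1 → {x7, x8}; color 2 → {x5, x6}; color 3 → {x1, x2, x4}; color 4 → {x3}. Each edge has distinct colors on its endpoints.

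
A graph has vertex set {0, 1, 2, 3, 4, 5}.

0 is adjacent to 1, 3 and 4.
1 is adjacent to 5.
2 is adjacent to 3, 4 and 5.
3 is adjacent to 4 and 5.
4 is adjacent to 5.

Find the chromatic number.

4

2, 3, 4, 5 are mutually adjacent (a clique of size 4), so at least 4 colors are needed.
4 colors suffice: color a → {1, 3}; color b → {4}; color c → {0, 5}; color d → {2}. Each edge has distinct colors on its endpoints.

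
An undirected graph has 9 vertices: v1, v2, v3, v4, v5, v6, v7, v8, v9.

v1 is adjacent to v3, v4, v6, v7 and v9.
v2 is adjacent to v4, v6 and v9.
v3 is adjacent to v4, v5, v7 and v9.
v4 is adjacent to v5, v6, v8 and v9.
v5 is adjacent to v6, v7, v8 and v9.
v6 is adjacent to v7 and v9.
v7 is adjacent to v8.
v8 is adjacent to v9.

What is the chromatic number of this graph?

4

v1, v3, v4, v9 are mutually adjacent (a clique of size 4), so at least 4 colors are needed.
4 colors suffice: color 1 → {v7, v9}; color 2 → {v4}; color 3 → {v3, v6, v8}; color 4 → {v1, v2, v5}. Every edge joins two different colors.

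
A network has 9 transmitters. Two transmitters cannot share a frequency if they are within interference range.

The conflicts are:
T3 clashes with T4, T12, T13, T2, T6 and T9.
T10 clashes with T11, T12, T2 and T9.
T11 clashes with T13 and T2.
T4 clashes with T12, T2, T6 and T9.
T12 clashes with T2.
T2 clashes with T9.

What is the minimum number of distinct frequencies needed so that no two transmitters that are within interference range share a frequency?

4

T3, T4, T2, T9 are mutually in conflict, so at least 4 frequencies are needed.
4 frequencies suffice: frequency 1 → {T13, T2, T6}; frequency 2 → {T3, T10}; frequency 3 → {T11, T4}; frequency 4 → {T12, T9}. Every pair that conflicts lands in different frequencies.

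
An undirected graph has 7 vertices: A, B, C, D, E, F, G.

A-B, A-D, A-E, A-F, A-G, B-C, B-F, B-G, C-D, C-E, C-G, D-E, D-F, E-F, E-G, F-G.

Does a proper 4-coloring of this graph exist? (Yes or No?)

Yes

The chromatic number is 4. A, E, F, G are pairwise adjacent (a clique of size 4), so at least 4 colors are needed.
4 colors suffice: color 1 → {B, E}; color 2 → {C, F}; color 3 → {D, G}; color 4 → {A}.
That is already a proper 4-coloring.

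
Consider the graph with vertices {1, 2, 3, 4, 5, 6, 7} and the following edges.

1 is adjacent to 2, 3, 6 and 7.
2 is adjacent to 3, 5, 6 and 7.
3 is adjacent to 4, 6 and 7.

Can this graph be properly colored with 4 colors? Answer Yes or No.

Yes

The chromatic number is 4. 1, 2, 3, 6 are pairwise adjacent (a clique of size 4), so at least 4 colors are needed.
A valid assignment using 4 colors: 1=green, 2=blue, 3=red, 4=blue, 5=red, 6=yellow, 7=yellow.
That is already a proper 4-coloring.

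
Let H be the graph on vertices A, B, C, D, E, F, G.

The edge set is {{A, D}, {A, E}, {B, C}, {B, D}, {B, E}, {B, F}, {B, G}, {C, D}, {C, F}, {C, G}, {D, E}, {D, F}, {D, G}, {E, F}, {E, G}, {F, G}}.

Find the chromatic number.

B, C, D, F, G are mutually adjacent (a clique of size 5), so at least 5 colors are needed.
A valid assignment using 5 colors: A=2, B=4, C=5, D=1, E=5, F=3, G=2. Every edge joins two different colors.

5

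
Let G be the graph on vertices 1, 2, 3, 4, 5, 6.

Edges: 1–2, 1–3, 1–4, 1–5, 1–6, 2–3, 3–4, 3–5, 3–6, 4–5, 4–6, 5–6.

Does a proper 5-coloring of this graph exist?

Yes

The chromatic number is 5. 1, 3, 4, 5, 6 are pairwise adjacent (a clique of size 5), so at least 5 colors are needed.
5 colors suffice: color red → {3}; color blue → {1}; color green → {2, 5}; color yellow → {4}; color purple → {6}.
That is already a proper 5-coloring.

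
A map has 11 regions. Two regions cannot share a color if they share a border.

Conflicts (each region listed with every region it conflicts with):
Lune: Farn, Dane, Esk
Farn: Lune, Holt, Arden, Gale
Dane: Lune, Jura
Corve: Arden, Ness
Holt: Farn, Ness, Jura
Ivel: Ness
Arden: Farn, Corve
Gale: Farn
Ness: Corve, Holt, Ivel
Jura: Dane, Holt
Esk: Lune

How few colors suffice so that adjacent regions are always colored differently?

The cycle Dane-Lune-Farn-Holt-Jura-Dane has odd length 5, so it cannot be 2-colored; at least 3 colors are needed.
3 colors suffice: color 1 → {Farn, Ness, Jura, Esk}; color 2 → {Lune, Corve, Holt, Ivel, Gale}; color 3 → {Dane, Arden}. No two conflicting regions share a color.

3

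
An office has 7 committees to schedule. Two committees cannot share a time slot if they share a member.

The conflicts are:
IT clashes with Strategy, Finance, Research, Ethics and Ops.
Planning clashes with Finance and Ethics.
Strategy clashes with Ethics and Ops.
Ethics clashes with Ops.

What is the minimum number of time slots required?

IT, Strategy, Ethics, Ops pairwise conflict, so at least 4 time slots are needed.
A valid assignment using 4 time slots: IT=1, Planning=1, Strategy=4, Finance=2, Research=2, Ethics=2, Ops=3. Every pair that conflicts lands in different time slots.

4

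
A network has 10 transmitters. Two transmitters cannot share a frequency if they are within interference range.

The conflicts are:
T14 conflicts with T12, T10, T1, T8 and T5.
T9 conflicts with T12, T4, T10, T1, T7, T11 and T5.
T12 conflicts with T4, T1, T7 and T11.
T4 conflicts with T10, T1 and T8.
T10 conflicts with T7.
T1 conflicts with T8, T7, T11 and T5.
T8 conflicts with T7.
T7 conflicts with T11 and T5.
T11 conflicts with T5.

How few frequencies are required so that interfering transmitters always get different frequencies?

T9, T12, T1, T7, T11 pairwise conflict, so at least 5 frequencies are needed.
A valid assignment using 5 frequencies: T14=2, T9=2, T12=4, T4=3, T10=1, T1=1, T8=4, T7=3, T11=5, T5=4. Each listed conflict is separated.

5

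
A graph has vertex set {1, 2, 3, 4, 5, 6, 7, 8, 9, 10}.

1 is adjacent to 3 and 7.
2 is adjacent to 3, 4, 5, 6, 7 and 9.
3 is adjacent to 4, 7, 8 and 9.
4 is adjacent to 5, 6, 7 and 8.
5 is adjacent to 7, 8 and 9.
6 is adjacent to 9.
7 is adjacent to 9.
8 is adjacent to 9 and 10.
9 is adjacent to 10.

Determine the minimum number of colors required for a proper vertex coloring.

4

2, 4, 5, 7 are mutually adjacent (a clique of size 4), so at least 4 colors are needed.
One proper 4-coloring: 1=a, 2=b, 3=c, 4=a, 5=c, 6=c, 7=d, 8=b, 9=a, 10=c. Each edge has distinct colors on its endpoints.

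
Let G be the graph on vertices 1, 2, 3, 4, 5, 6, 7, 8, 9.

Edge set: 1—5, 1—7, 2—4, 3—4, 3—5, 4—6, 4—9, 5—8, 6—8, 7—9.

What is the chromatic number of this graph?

The cycle 8-6-4-3-5-8 has odd length 5, so it cannot be 2-colored; at least 3 colors are needed.
3 colors suffice: color red → {4, 5, 7}; color blue → {1, 2, 3, 8, 9}; color green → {6}. Every edge joins two different colors.

3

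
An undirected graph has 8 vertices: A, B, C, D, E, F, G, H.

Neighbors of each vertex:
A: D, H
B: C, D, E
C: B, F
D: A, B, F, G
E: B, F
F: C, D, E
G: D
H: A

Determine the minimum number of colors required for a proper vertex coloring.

2

A and H are adjacent, so at least 2 colors are needed.
A valid assignment using 2 colors: A=2, B=2, C=1, D=1, E=1, F=2, G=2, H=1. Every edge joins two different colors.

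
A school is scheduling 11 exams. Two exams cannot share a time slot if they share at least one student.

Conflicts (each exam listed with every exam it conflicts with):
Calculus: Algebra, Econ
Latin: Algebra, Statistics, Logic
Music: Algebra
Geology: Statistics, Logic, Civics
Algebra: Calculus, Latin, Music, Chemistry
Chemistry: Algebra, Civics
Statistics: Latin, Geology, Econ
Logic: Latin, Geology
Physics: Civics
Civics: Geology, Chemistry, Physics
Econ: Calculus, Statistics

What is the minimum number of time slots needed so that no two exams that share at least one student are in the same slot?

The cycle Latin-Statistics-Econ-Calculus-Algebra-Latin has odd length 5, so it cannot be 2-colored; at least 3 time slots are needed.
3 time slots suffice: time slot 1 → {Algebra, Statistics, Logic, Civics}; time slot 2 → {Latin, Music, Geology, Chemistry, Physics, Econ}; time slot 3 → {Calculus}. No two conflicting exams share a time slot.

3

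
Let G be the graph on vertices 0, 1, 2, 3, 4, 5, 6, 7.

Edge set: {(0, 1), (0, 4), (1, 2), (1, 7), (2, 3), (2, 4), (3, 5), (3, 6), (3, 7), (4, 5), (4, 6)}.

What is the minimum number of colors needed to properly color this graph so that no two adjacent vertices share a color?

4 and 6 are adjacent, so at least 2 colors are needed.
2 colors suffice: color a → {1, 3, 4}; color b → {0, 2, 5, 6, 7}. Each edge has distinct colors on its endpoints.

2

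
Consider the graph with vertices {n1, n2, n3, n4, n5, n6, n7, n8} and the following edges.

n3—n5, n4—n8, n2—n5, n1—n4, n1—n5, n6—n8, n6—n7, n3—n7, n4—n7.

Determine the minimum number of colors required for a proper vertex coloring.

3

The cycle n3-n7-n4-n1-n5-n3 has odd length 5, so it cannot be 2-colored; at least 3 colors are needed.
3 colors suffice: n1=2, n2=2, n3=3, n4=1, n5=1, n6=1, n7=2, n8=2. Every edge joins two different colors.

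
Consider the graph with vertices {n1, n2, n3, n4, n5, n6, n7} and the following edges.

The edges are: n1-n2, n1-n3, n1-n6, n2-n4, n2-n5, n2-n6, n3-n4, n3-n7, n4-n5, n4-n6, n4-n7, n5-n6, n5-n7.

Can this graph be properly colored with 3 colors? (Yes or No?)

No

n2, n4, n5, n6 are mutually adjacent (a clique of size 4), so at least 4 colors are needed.
So 3 colors are not enough.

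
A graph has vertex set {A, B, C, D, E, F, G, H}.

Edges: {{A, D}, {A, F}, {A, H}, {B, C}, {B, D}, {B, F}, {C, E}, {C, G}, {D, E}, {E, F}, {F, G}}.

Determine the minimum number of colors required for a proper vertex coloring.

E and F are adjacent, so at least 2 colors are needed.
2 colors suffice: color 1 → {C, D, F, H}; color 2 → {A, B, E, G}. No two adjacent vertices share a color.

2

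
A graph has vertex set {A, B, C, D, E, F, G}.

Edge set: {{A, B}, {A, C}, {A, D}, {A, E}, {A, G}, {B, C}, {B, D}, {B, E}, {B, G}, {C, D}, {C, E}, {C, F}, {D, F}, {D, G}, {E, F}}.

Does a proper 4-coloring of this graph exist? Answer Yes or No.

Yes

The chromatic number is 4. A, B, D, G are pairwise adjacent (a clique of size 4), so at least 4 colors are needed.
4 colors suffice: color red → {D, E}; color blue → {C, G}; color green → {B, F}; color yellow → {A}.
That is already a proper 4-coloring.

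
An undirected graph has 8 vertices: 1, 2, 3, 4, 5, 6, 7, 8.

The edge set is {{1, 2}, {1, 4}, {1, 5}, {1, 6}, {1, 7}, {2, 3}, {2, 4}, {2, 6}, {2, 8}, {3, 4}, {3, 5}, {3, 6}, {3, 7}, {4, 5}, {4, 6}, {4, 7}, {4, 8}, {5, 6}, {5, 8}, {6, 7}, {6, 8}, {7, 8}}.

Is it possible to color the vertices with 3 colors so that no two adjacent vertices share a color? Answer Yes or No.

No

1, 4, 5, 6 are mutually adjacent (a clique of size 4), so at least 4 colors are needed.
So 3 colors are not enough.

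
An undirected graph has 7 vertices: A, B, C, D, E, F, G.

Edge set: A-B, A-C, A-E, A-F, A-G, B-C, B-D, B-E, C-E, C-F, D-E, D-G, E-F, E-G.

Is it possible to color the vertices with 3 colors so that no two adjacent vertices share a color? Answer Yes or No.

A, B, C, E form a clique, so at least 4 colors are needed.
So 3 colors are not enough.

No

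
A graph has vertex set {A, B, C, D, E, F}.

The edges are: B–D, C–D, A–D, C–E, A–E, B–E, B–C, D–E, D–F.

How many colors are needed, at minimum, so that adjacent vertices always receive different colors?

B, C, D, E are pairwise adjacent (a clique of size 4), so at least 4 colors are needed.
One proper 4-coloring: A=green, B=green, C=yellow, D=red, E=blue, F=blue. Each edge has distinct colors on its endpoints.

4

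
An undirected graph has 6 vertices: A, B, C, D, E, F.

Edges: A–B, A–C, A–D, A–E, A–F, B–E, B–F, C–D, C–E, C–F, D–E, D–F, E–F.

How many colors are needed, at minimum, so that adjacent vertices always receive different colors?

A, C, D, E, F form a clique, so at least 5 colors are needed.
One proper 5-coloring: A=1, B=4, C=5, D=4, E=3, F=2. No two adjacent vertices share a color.

5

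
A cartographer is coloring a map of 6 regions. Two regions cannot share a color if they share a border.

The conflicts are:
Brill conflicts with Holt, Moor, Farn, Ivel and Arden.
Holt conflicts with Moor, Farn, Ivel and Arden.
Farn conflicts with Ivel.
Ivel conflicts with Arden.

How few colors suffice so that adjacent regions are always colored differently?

4

Brill, Holt, Ivel, Arden all conflict with each other, so at least 4 colors are needed.
4 colors suffice: color 1 → {Brill}; color 2 → {Holt}; color 3 → {Moor, Ivel}; color 4 → {Farn, Arden}. Each listed conflict is separated.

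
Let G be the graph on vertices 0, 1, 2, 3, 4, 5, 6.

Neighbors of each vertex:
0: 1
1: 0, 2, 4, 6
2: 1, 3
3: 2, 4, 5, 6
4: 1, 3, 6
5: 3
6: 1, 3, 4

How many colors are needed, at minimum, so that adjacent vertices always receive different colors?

3

1, 4, 6 are mutually adjacent, so at least 3 colors are needed.
One proper 3-coloring: 0=b, 1=a, 2=b, 3=a, 4=c, 5=b, 6=b. Each edge has distinct colors on its endpoints.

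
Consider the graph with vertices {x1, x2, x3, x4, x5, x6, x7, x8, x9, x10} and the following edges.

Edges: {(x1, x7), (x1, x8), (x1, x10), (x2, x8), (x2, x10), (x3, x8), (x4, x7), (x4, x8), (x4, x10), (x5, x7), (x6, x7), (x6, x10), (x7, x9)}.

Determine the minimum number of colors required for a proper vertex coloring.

x6 and x10 are adjacent, so at least 2 colors are needed.
2 colors suffice: color 1 → {x7, x8, x10}; color 2 → {x1, x2, x3, x4, x5, x6, x9}. Each edge has distinct colors on its endpoints.

2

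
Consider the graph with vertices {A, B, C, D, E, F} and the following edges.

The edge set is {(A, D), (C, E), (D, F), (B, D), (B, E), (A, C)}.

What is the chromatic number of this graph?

3

The cycle E-B-D-A-C-E has odd length 5, so it cannot be 2-colored; at least 3 colors are needed.
3 colors suffice: color red → {D, E}; color blue → {A, B, F}; color green → {C}. No two adjacent vertices share a color.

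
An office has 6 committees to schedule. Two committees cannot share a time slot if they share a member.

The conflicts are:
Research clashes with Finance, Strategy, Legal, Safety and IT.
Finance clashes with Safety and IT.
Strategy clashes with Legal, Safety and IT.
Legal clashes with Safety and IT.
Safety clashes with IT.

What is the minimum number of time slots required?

Research, Strategy, Legal, Safety, IT are mutually in conflict, so at least 5 time slots are needed.
5 time slots suffice: time slot 1 → {IT}; time slot 2 → {Safety}; time slot 3 → {Research}; time slot 4 → {Finance, Strategy}; time slot 5 → {Legal}. No two conflicting committees share a time slot.

5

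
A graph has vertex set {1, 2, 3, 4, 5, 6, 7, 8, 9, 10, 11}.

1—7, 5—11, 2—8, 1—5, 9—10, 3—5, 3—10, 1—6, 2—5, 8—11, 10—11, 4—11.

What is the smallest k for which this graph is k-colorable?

2

2 and 5 are adjacent, so at least 2 colors are needed.
2 colors suffice: color a → {1, 2, 3, 9, 11}; color b → {4, 5, 6, 7, 8, 10}. No two adjacent vertices share a color.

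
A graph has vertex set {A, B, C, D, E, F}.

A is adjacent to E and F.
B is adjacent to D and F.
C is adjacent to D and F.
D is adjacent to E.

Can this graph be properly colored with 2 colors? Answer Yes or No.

No

The cycle E-A-F-C-D-E has odd length 5, so it cannot be 2-colored; at least 3 colors are needed.
So 2 colors are not enough.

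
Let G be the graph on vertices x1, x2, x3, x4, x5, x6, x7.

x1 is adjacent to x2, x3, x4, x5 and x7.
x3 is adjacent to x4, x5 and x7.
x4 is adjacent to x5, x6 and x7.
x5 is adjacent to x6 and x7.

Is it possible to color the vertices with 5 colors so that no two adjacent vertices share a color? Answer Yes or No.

The chromatic number is 5. x1, x3, x4, x5, x7 are pairwise adjacent (a clique of size 5), so at least 5 colors are needed.
A valid assignment using 5 colors: x1=green, x2=red, x3=purple, x4=red, x5=blue, x6=green, x7=yellow.
That is already a proper 5-coloring.

Yes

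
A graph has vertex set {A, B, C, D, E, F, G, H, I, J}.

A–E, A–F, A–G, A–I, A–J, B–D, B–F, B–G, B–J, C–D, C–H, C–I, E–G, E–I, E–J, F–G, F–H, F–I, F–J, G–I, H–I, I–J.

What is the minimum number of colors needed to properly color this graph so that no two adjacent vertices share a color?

A, E, G, I are pairwise adjacent (a clique of size 4), so at least 4 colors are needed.
4 colors suffice: color 1 → {B, I}; color 2 → {C, E, F}; color 3 → {A, D, H}; color 4 → {G, J}. Every edge joins two different colors.

4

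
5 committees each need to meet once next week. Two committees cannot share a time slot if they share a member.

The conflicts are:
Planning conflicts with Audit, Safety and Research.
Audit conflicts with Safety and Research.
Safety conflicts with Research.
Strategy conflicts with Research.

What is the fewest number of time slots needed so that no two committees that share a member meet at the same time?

Planning, Audit, Safety, Research are mutually in conflict, so at least 4 time slots are needed.
Using 4 time slots: Planning=3, Audit=2, Safety=4, Strategy=2, Research=1. Every pair that conflicts lands in different time slots.

4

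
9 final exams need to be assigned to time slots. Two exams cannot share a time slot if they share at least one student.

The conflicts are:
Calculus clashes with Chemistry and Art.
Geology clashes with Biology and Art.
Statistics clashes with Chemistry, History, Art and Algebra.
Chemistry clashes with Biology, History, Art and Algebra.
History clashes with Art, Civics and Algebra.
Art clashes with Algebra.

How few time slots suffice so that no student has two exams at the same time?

5

Statistics, Chemistry, History, Art, Algebra are mutually in conflict, so at least 5 time slots are needed.
A valid assignment using 5 time slots: Calculus=3, Geology=2, Statistics=4, Chemistry=2, Biology=1, History=3, Art=1, Civics=1, Algebra=5. No two conflicting exams share a time slot.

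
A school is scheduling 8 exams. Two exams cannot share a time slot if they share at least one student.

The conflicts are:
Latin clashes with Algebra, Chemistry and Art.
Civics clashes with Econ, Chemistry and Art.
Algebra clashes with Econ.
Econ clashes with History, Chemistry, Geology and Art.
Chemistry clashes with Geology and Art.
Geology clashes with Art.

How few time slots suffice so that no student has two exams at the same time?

4

Econ, Chemistry, Geology, Art are mutually in conflict, so at least 4 time slots are needed.
4 time slots suffice: time slot 1 → {Latin, Econ}; time slot 2 → {Algebra, History, Art}; time slot 3 → {Chemistry}; time slot 4 → {Civics, Geology}. Every pair that conflicts lands in different time slots.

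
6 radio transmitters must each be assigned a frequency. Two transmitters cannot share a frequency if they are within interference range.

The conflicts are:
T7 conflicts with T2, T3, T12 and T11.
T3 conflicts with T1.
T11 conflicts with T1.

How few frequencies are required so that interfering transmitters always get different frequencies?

2

T11 and T1 conflict, so at least 2 frequencies are needed.
2 frequencies suffice: T7=1, T2=2, T3=2, T12=2, T11=2, T1=1. Every pair that conflicts lands in different frequencies.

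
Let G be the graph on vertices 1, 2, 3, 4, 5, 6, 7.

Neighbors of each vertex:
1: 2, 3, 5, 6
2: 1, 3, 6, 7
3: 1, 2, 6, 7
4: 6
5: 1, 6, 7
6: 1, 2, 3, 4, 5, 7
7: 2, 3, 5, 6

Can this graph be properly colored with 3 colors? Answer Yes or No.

No

2, 3, 6, 7 form a clique, so at least 4 colors are needed.
So 3 colors are not enough.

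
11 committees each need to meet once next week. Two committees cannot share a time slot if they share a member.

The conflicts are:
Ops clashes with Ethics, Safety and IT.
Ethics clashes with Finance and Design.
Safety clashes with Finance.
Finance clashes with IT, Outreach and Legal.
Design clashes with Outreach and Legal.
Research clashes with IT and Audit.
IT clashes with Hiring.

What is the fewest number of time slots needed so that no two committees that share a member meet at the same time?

Research and Audit conflict, so at least 2 time slots are needed.
Using 2 time slots: Ops=1, Ethics=2, Safety=2, Finance=1, Design=1, Research=1, IT=2, Outreach=2, Hiring=1, Audit=2, Legal=2. Every pair that conflicts lands in different time slots.

2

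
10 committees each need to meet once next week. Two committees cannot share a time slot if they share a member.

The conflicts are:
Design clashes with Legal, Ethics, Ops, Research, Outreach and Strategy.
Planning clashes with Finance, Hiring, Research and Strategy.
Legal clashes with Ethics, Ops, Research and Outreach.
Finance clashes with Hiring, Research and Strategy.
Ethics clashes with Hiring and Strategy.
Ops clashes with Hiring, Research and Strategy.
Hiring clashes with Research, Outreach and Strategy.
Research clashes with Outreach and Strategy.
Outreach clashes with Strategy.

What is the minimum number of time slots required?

Planning, Finance, Hiring, Research, Strategy all conflict with each other, so at least 5 time slots are needed.
Using 5 time slots: Design=3, Planning=5, Legal=1, Finance=4, Ethics=2, Ops=4, Hiring=3, Research=2, Outreach=4, Strategy=1. Each listed conflict is separated.

5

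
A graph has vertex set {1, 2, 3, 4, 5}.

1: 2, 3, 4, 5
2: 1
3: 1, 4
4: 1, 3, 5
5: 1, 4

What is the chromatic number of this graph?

1, 3, 4 form a triangle, so at least 3 colors are needed.
A valid assignment using 3 colors: 1=a, 2=b, 3=c, 4=b, 5=c. Each edge has distinct colors on its endpoints.

3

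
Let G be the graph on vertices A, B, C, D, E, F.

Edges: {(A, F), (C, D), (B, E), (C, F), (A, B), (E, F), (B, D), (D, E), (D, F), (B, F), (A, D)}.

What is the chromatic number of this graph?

4

A, B, D, F are pairwise adjacent (a clique of size 4), so at least 4 colors are needed.
4 colors suffice: A=4, B=3, C=3, D=2, E=4, F=1. Every edge joins two different colors.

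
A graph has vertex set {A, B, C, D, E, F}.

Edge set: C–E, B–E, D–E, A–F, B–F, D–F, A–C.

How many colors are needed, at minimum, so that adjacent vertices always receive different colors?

The cycle F-D-E-C-A-F has odd length 5, so it cannot be 2-colored; at least 3 colors are needed.
3 colors suffice: color 1 → {E, F}; color 2 → {A, B, D}; color 3 → {C}. No two adjacent vertices share a color.

3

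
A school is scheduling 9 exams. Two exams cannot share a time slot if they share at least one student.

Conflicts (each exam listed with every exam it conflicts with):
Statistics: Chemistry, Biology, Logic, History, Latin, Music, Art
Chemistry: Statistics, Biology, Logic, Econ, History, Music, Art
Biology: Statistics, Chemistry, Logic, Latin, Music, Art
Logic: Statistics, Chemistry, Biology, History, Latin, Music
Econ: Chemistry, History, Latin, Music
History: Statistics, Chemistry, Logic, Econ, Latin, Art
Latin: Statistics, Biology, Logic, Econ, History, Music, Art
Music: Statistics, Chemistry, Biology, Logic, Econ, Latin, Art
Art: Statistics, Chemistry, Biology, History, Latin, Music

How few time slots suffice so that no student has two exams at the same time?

Statistics, Biology, Logic, Latin, Music are mutually in conflict, so at least 5 time slots are needed.
5 time slots suffice: time slot 1 → {Chemistry, Latin}; time slot 2 → {History, Music}; time slot 3 → {Statistics, Econ}; time slot 4 → {Logic, Art}; time slot 5 → {Biology}. Every pair that conflicts lands in different time slots.

5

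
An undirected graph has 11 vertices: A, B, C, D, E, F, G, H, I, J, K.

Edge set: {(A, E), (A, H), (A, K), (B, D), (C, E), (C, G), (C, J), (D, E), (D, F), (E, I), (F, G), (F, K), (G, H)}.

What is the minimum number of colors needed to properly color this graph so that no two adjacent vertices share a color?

3

The cycle D-F-K-A-E-D has odd length 5, so it cannot be 2-colored; at least 3 colors are needed.
3 colors suffice: A=2, B=1, C=2, D=2, E=1, F=3, G=1, H=3, I=2, J=1, K=1. Every edge joins two different colors.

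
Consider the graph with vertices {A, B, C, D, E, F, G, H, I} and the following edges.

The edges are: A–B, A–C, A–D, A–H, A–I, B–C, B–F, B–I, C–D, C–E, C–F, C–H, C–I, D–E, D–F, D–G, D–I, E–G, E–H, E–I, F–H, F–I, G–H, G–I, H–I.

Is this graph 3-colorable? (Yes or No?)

C, D, E, I are mutually adjacent (a clique of size 4), so at least 4 colors are needed.
So 3 colors are not enough.

No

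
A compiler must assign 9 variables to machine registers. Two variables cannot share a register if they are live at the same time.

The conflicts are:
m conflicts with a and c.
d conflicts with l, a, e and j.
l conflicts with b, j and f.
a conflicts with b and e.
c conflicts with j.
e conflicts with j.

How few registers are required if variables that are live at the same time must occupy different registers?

3

d, a, e pairwise conflict, so at least 3 registers are needed.
Using 3 registers: m=2, d=3, l=2, a=1, c=3, b=3, e=2, j=1, f=1. Each listed conflict is separated.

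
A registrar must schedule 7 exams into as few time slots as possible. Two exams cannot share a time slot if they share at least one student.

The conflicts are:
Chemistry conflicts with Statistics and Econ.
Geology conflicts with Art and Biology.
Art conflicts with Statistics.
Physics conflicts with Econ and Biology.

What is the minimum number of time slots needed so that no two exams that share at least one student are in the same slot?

3

The cycle Art-Geology-Biology-Physics-Econ-Chemistry-Statistics-Art has odd length 7, so it cannot be 2-colored; at least 3 time slots are needed.
A valid assignment using 3 time slots: Chemistry=3, Geology=1, Art=2, Statistics=1, Physics=1, Econ=2, Biology=2. Every pair that conflicts lands in different time slots.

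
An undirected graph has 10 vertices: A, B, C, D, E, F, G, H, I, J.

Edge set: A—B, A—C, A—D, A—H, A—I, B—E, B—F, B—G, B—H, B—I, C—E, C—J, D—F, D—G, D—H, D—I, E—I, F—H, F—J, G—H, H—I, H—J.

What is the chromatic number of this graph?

A, D, H, I are mutually adjacent (a clique of size 4), so at least 4 colors are needed.
4 colors suffice: color 1 → {E, H}; color 2 → {B, C, D}; color 3 → {A, F, G}; color 4 → {I, J}. No two adjacent vertices share a color.

4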